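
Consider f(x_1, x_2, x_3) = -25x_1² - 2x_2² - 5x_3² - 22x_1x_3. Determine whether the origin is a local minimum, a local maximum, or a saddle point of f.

The Hessian at the origin is H = [[-50, 0, -22], [0, -4, 0], [-22, 0, -10]].
An LDLᵀ factorisation of H has diagonal entries -50, -4, -8/25.
That gives 3 negative pivots.
H is negative definite, so the origin is a strict local maximum.

local maximum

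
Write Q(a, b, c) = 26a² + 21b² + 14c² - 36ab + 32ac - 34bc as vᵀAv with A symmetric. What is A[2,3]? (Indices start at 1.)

-17

The coefficient of b·c in Q is -34. For a symmetric A this equals A[2,3] + A[3,2] = 2·A[2,3].
So A[2,3] = -34/2 = -17.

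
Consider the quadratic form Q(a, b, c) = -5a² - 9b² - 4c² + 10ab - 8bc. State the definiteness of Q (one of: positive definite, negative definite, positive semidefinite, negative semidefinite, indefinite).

negative semidefinite

Write A = [[-5, 5, 0], [5, -9, -4], [0, -4, -4]].
Row-reducing A symmetrically gives the diagonal entries -5, -4, 0.
That gives 2 negative, 1 zero pivots.
Hence Q is negative semidefinite.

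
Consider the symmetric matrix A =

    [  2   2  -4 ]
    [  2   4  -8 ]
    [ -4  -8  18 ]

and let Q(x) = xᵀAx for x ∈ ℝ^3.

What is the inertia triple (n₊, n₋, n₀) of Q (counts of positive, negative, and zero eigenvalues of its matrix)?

(3, 0, 0)

Congruent diagonalization of A (simultaneous row and column reduction) yields pivots 2, 2, 2.
Counting signs: 3 positive.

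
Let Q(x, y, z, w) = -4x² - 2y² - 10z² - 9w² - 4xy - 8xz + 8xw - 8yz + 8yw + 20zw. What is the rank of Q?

The symmetric matrix is A = [[-4, -2, -4, 4], [-2, -2, -4, 4], [-4, -4, -10, 10], [4, 4, 10, -9]].
An LDLᵀ factorisation of A has diagonal entries -4, -1, -2, 1.
Counting signs: 1 positive, 3 negative.
The rank is the number of nonzero pivots: 4.

4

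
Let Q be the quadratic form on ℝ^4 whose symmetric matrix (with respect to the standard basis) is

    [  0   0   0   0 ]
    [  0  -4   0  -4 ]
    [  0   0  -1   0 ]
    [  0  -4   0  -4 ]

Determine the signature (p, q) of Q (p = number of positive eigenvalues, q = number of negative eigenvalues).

(0, 2)

Symmetric row and column elimination reduces A to a congruent diagonal form with pivots 0, -4, -1, 0.
That gives 2 negative, 2 zero pivots.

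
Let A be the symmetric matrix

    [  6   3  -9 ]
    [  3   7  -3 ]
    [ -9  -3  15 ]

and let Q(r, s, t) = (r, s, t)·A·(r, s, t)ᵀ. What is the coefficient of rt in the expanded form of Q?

-18

The coefficient of rt is A[1,3] + A[3,1] = 2·(-9) = -18.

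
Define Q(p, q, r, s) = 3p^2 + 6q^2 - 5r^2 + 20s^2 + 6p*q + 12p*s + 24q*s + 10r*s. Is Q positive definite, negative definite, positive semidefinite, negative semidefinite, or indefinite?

The associated matrix is A = [[3, 3, 0, 6], [3, 6, 0, 12], [0, 0, -5, 5], [6, 12, 5, 20]].
Row-reducing A symmetrically gives the diagonal entries 3, 3, -5, 1.
So there are 3 positive, 1 negative pivots.
Hence Q is indefinite.

indefinite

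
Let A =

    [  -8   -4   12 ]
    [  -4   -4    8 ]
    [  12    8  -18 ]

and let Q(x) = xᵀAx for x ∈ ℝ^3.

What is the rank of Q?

Symmetric row and column elimination reduces A to a congruent diagonal form with pivots -8, -2, 2.
So there are 1 positive, 2 negative pivots.
The rank is the number of nonzero pivots: 3.

3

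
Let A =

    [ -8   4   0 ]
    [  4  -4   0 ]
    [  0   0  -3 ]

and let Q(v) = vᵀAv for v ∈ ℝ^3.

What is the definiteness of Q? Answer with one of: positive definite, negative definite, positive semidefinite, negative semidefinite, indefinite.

negative definite

Congruent diagonalization of A (simultaneous row and column reduction) yields pivots -8, -2, -3.
That gives 3 negative pivots.
Hence Q is negative definite.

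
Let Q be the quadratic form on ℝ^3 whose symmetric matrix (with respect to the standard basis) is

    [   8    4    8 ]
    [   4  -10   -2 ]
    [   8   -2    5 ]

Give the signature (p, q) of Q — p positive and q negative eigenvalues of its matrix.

Row-reducing A symmetrically gives the diagonal entries 8, -12, 0.
So there are 1 positive, 1 negative, 1 zero pivots.

(1, 1)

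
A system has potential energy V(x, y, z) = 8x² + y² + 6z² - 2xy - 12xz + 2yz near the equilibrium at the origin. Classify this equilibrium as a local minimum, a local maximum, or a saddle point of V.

local minimum

The Hessian at the origin is H = [[16, -2, -12], [-2, 2, 2], [-12, 2, 12]].
Applying the same elementary operations to the rows and columns of H produces a congruent diagonal matrix with entries 16, 7/4, 20/7.
So there are 3 positive pivots.
H is positive definite, so the origin is a strict local minimum.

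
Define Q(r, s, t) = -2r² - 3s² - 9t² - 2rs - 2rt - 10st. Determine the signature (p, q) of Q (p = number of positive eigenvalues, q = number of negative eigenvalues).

The associated matrix is A = [[-2, -1, -1], [-1, -3, -5], [-1, -5, -9]].
Applying the same elementary operations to the rows and columns of A produces a congruent diagonal matrix with entries -2, -5/2, -2/5.
So there are 3 negative pivots.

(0, 3)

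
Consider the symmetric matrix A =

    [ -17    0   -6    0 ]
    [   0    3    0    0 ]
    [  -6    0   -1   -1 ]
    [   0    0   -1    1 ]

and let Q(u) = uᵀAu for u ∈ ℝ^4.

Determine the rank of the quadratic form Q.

Applying the same elementary operations to the rows and columns of A produces a congruent diagonal matrix with entries -17, 3, 19/17, 2/19.
Counting signs: 3 positive, 1 negative.
The rank is the number of nonzero pivots: 4.

4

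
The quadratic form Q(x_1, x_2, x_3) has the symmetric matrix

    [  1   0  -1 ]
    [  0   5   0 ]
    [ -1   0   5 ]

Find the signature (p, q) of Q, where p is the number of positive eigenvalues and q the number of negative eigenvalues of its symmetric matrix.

(3, 0)

Row-reducing A symmetrically gives the diagonal entries 1, 5, 4.
Counting signs: 3 positive.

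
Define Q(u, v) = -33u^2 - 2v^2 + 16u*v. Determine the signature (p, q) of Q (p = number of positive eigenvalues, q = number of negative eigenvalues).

Write A = [[-33, 8], [8, -2]].
Symmetric row and column elimination reduces A to a congruent diagonal form with pivots -33, -2/33.
So there are 2 negative pivots.

(0, 2)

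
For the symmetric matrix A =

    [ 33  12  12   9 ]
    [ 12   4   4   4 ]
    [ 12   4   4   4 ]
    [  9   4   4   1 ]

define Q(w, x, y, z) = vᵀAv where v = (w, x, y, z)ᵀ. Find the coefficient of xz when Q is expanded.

8

The coefficient of xz is A[2,4] + A[4,2] = 2·4 = 8.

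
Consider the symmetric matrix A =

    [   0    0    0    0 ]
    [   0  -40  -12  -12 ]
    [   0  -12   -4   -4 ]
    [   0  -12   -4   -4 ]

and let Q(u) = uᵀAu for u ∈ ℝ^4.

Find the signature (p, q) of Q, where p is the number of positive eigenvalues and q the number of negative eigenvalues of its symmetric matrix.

Applying the same elementary operations to the rows and columns of A produces a congruent diagonal matrix with entries 0, -40, -2/5, 0.
So there are 2 negative, 2 zero pivots.

(0, 2)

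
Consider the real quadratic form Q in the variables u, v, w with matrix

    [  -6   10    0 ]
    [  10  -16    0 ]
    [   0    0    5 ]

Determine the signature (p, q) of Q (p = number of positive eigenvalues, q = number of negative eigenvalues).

(2, 1)

Congruent diagonalization of A (simultaneous row and column reduction) yields pivots -6, 2/3, 5.
So there are 2 positive, 1 negative pivots.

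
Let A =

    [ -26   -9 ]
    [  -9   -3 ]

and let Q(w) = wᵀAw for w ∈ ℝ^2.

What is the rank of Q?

2

Row-reducing A symmetrically gives the diagonal entries -26, 3/26.
Counting signs: 1 positive, 1 negative.
The rank is the number of nonzero pivots: 2.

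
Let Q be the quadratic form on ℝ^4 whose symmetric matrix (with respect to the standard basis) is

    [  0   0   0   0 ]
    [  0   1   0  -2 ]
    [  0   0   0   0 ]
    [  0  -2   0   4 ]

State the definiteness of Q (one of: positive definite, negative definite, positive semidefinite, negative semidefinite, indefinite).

Congruent diagonalization of A (simultaneous row and column reduction) yields pivots 0, 1, 0, 0.
Counting signs: 1 positive, 3 zero.
Hence Q is positive semidefinite.

positive semidefinite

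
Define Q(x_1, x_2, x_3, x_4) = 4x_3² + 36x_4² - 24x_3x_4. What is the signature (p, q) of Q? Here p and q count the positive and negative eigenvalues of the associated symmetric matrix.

The symmetric matrix is A = [[0, 0, 0, 0], [0, 0, 0, 0], [0, 0, 4, -12], [0, 0, -12, 36]].
Symmetric row and column elimination reduces A to a congruent diagonal form with pivots 0, 0, 4, 0.
That gives 1 positive, 3 zero pivots.

(1, 0)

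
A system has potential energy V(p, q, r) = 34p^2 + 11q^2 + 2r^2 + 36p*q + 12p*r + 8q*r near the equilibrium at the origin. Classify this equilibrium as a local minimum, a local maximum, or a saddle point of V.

local minimum

The Hessian at the origin is H = [[68, 36, 12], [36, 22, 8], [12, 8, 4]].
Symmetric row and column elimination reduces H to a congruent diagonal form with pivots 68, 50/17, 24/25.
So there are 3 positive pivots.
H is positive definite, so the origin is a strict local minimum.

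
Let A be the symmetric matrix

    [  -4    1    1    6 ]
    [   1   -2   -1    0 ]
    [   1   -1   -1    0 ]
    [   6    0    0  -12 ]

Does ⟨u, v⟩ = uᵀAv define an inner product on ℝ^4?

Symmetric row and column elimination reduces A to a congruent diagonal form with pivots -4, -7/4, -3/7, 0.
So there are 3 negative, 1 zero pivots.
Hence Q is negative semidefinite.
⟨·,·⟩ is an inner product exactly when A is positive definite.

no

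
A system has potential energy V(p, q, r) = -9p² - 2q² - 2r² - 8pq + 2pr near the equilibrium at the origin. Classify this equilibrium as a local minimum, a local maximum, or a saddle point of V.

local maximum

The Hessian at the origin is H = [[-18, -8, 2], [-8, -4, 0], [2, 0, -4]].
Congruent diagonalization of H (simultaneous row and column reduction) yields pivots -18, -4/9, -2.
So there are 3 negative pivots.
H is negative definite, so the origin is a strict local maximum.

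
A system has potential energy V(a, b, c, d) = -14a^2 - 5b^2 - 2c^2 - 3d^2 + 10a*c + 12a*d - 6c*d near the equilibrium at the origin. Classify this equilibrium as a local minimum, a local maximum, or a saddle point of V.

saddle point

The Hessian at the origin is H = [[-28, 0, 10, 12], [0, -10, 0, 0], [10, 0, -4, -6], [12, 0, -6, -6]].
Symmetric row and column elimination reduces H to a congruent diagonal form with pivots -28, -10, -3/7, 6.
That gives 1 positive, 3 negative pivots.
H is indefinite, so the origin is a saddle point.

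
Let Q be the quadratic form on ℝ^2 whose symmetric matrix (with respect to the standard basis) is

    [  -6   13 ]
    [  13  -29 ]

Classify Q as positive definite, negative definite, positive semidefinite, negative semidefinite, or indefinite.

negative definite

For the 2×2 matrix [[-6, 13], [13, -29]]: det = -6·-29 − (13)² = 5, trace = -35.
det > 0 so both eigenvalues share the sign of the trace; trace = -35 < 0 ⇒ both negative.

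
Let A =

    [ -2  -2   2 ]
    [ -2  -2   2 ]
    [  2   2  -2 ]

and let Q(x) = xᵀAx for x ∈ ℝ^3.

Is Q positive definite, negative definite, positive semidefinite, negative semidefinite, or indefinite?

negative semidefinite

Row-reducing A symmetrically gives the diagonal entries -2, 0, 0.
Counting signs: 1 negative, 2 zero.
Hence Q is negative semidefinite.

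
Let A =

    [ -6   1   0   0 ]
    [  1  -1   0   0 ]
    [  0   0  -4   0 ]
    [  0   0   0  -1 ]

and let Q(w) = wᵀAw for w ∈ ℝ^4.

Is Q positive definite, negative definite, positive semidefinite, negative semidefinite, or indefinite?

negative definite

Symmetric row and column elimination reduces A to a congruent diagonal form with pivots -6, -5/6, -4, -1.
That gives 4 negative pivots.
Hence Q is negative definite.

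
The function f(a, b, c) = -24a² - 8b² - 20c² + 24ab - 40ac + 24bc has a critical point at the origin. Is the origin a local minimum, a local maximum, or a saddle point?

The Hessian at the origin is H = [[-48, 24, -40], [24, -16, 24], [-40, 24, -40]].
Symmetric row and column elimination reduces H to a congruent diagonal form with pivots -48, -4, -8/3.
Counting signs: 3 negative.
H is negative definite, so the origin is a strict local maximum.

local maximum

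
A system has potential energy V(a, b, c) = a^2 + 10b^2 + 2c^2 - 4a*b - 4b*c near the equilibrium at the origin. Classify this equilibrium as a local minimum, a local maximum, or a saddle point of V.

local minimum

The Hessian at the origin is H = [[2, -4, 0], [-4, 20, -4], [0, -4, 4]].
An LDLᵀ factorisation of H has diagonal entries 2, 12, 8/3.
So there are 3 positive pivots.
H is positive definite, so the origin is a strict local minimum.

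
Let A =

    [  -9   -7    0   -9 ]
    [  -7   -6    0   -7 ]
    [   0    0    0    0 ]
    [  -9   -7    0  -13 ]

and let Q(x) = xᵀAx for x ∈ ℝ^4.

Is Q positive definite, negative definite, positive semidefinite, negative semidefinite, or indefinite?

Symmetric row and column elimination reduces A to a congruent diagonal form with pivots -9, -5/9, 0, -4.
So there are 3 negative, 1 zero pivots.
Hence Q is negative semidefinite.

negative semidefinite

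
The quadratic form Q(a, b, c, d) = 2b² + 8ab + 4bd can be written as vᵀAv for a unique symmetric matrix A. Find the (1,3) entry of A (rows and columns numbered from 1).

The coefficient of a·c in Q is 0. For a symmetric A this equals A[1,3] + A[3,1] = 2·A[1,3].
So A[1,3] = 0/2 = 0.

0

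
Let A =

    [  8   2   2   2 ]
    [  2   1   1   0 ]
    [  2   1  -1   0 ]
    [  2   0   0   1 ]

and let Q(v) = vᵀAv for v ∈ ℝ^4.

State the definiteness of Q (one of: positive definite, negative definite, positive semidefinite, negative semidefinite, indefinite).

Congruent diagonalization of A (simultaneous row and column reduction) yields pivots 8, 1/2, -2, 0.
Counting signs: 2 positive, 1 negative, 1 zero.
Hence Q is indefinite.

indefinite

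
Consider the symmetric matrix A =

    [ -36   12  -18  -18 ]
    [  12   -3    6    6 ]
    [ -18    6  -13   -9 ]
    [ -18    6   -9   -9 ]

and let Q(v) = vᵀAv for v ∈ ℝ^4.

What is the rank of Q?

Congruent diagonalization of A (simultaneous row and column reduction) yields pivots -36, 1, -4, 0.
That gives 1 positive, 2 negative, 1 zero pivots.
The rank is the number of nonzero pivots: 3.

3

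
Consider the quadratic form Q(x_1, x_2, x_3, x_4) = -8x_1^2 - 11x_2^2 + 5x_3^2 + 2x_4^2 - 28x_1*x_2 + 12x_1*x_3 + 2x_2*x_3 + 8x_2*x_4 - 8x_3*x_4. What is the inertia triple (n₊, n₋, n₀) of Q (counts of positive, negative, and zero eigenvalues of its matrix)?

The associated matrix is A = [[-8, -14, 6, 0], [-14, -11, 1, 4], [6, 1, 5, -4], [0, 4, -4, 2]].
An LDLᵀ factorisation of A has diagonal entries -8, 27/2, 76/27, 6/19.
That gives 3 positive, 1 negative pivots.

(3, 1, 0)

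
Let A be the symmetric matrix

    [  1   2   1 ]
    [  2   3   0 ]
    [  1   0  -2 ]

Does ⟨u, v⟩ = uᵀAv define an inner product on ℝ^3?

no

Applying the same elementary operations to the rows and columns of A produces a congruent diagonal matrix with entries 1, -1, 1.
Counting signs: 2 positive, 1 negative.
Hence Q is indefinite.
⟨·,·⟩ is an inner product exactly when A is positive definite.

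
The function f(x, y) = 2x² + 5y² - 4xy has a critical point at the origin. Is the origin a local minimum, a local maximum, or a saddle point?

The Hessian at the origin is H = [[4, -4], [-4, 10]].
det H = 4·10 − (-4)² = 24 > 0 and H[1,1] = 4 > 0, so H is positive definite.
Therefore the origin is a local minimum.

local minimum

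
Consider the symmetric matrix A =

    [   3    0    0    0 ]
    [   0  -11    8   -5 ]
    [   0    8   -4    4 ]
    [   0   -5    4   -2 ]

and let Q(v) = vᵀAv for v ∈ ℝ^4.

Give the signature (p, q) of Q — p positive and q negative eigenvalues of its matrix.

Row-reducing A symmetrically gives the diagonal entries 3, -11, 20/11, 1/5.
That gives 3 positive, 1 negative pivots.

(3, 1)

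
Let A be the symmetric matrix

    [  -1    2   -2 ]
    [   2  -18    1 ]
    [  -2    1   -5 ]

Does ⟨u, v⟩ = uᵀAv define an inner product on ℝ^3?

Leading principal minors: Δ_1 = -1, Δ_2 = 14, Δ_3 = -5.
The signs alternate starting with Δ_1 < 0, so by Sylvester's criterion Q is negative definite.
⟨·,·⟩ is an inner product exactly when A is positive definite.

no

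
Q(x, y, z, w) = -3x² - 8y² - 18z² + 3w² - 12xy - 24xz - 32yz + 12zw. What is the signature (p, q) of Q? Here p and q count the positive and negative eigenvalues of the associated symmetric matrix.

(3, 1)

The associated matrix is A = [[-3, -6, -12, 0], [-6, -8, -16, 0], [-12, -16, -18, 6], [0, 0, 6, 3]].
Congruent diagonalization of A (simultaneous row and column reduction) yields pivots -3, 4, 14, 3/7.
So there are 3 positive, 1 negative pivots.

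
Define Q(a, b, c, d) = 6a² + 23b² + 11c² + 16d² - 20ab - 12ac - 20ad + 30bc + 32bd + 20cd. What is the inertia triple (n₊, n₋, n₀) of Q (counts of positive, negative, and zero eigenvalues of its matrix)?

(3, 1, 0)

The symmetric matrix is A = [[6, -10, -6, -10], [-10, 23, 15, 16], [-6, 15, 11, 10], [-10, 16, 10, 16]].
An LDLᵀ factorisation of A has diagonal entries 6, 19/3, 20/19, -1.
Counting signs: 3 positive, 1 negative.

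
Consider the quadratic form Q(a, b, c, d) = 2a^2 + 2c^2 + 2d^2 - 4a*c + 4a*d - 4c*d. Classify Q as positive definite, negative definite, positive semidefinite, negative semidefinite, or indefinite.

The symmetric matrix is A = [[2, 0, -2, 2], [0, 0, 0, 0], [-2, 0, 2, -2], [2, 0, -2, 2]].
Applying the same elementary operations to the rows and columns of A produces a congruent diagonal matrix with entries 2, 0, 0, 0.
So there are 1 positive, 3 zero pivots.
Hence Q is positive semidefinite.

positive semidefinite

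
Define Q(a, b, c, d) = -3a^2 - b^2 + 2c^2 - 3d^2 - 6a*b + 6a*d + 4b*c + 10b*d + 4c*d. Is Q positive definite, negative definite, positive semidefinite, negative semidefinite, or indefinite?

The associated matrix is A = [[-3, -3, 0, 3], [-3, -1, 2, 5], [0, 2, 2, 2], [3, 5, 2, -3]].
Applying the same elementary operations to the rows and columns of A produces a congruent diagonal matrix with entries -3, 2, 0, -2.
That gives 1 positive, 2 negative, 1 zero pivots.
Hence Q is indefinite.

indefinite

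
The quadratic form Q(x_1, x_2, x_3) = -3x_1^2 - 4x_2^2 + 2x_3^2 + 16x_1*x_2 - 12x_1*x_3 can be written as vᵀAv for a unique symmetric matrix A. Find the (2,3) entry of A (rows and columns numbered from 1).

The coefficient of x_2·x_3 in Q is 0. For a symmetric A this equals A[2,3] + A[3,2] = 2·A[2,3].
So A[2,3] = 0/2 = 0.

0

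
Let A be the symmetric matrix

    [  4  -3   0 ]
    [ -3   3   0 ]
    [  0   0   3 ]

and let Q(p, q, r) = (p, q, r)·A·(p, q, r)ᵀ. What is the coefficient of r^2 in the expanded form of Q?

3

The coefficient of r^2 is the diagonal entry A[3,3] = 3.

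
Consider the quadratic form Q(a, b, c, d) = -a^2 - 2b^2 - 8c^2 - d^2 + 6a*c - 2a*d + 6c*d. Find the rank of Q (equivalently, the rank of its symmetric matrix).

The symmetric matrix is A = [[-1, 0, 3, -1], [0, -2, 0, 0], [3, 0, -8, 3], [-1, 0, 3, -1]].
Row-reducing A symmetrically gives the diagonal entries -1, -2, 1, 0.
Counting signs: 1 positive, 2 negative, 1 zero.
The rank is the number of nonzero pivots: 3.

3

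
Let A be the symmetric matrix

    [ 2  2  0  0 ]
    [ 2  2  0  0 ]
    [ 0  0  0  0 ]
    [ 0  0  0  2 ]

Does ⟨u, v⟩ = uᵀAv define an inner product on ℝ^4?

no

Applying the same elementary operations to the rows and columns of A produces a congruent diagonal matrix with entries 2, 0, 0, 2.
So there are 2 positive, 2 zero pivots.
Hence Q is positive semidefinite.
⟨·,·⟩ is an inner product exactly when A is positive definite.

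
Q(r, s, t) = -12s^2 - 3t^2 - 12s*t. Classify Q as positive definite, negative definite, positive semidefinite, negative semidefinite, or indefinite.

The symmetric matrix is A = [[0, 0, 0], [0, -12, -6], [0, -6, -3]].
Applying the same elementary operations to the rows and columns of A produces a congruent diagonal matrix with entries 0, -12, 0.
Counting signs: 1 negative, 2 zero.
Hence Q is negative semidefinite.

negative semidefinite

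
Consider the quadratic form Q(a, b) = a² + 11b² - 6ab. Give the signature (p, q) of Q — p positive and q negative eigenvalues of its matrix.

(2, 0)

The symmetric matrix is A = [[1, -3], [-3, 11]].
An LDLᵀ factorisation of A has diagonal entries 1, 2.
So there are 2 positive pivots.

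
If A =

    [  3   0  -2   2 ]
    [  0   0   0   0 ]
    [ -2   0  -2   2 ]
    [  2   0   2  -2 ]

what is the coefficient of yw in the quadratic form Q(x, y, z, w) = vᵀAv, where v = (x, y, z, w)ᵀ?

The coefficient of yw is A[2,4] + A[4,2] = 2·0 = 0.

0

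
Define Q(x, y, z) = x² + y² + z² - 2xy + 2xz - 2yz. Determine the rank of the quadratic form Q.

The associated matrix is A = [[1, -1, 1], [-1, 1, -1], [1, -1, 1]].
Row-reducing A symmetrically gives the diagonal entries 1, 0, 0.
That gives 1 positive, 2 zero pivots.
The rank is the number of nonzero pivots: 1.

1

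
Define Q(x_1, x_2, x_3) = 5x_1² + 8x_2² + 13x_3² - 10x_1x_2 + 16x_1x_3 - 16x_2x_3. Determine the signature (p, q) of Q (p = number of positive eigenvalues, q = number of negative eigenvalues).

(3, 0)

The symmetric matrix is A = [[5, -5, 8], [-5, 8, -8], [8, -8, 13]].
Symmetric row and column elimination reduces A to a congruent diagonal form with pivots 5, 3, 1/5.
That gives 3 positive pivots.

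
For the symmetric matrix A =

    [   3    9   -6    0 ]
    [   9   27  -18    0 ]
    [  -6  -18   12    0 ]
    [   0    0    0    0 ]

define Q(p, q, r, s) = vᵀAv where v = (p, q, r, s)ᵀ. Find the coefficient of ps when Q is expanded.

0

The coefficient of ps is A[1,4] + A[4,1] = 2·0 = 0.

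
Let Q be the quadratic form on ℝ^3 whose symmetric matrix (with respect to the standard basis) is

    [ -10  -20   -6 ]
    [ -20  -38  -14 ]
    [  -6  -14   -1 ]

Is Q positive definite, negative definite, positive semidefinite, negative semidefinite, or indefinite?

indefinite

An LDLᵀ factorisation of A has diagonal entries -10, 2, 3/5.
Counting signs: 2 positive, 1 negative.
Hence Q is indefinite.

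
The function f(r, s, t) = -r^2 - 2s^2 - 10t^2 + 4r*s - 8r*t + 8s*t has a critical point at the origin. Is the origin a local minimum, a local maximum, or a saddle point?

saddle point

The Hessian at the origin is H = [[-2, 4, -8], [4, -4, 8], [-8, 8, -20]].
Symmetric row and column elimination reduces H to a congruent diagonal form with pivots -2, 4, -4.
So there are 1 positive, 2 negative pivots.
H is indefinite, so the origin is a saddle point.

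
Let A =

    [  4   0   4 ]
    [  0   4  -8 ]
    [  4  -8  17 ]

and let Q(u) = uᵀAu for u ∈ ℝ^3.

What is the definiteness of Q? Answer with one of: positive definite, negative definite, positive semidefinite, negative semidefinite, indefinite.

Congruent diagonalization of A (simultaneous row and column reduction) yields pivots 4, 4, -3.
So there are 2 positive, 1 negative pivots.
Hence Q is indefinite.

indefinite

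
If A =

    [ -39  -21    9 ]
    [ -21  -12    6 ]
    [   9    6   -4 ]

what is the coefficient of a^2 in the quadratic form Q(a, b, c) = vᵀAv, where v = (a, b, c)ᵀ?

The coefficient of a^2 is the diagonal entry A[1,1] = -39.

-39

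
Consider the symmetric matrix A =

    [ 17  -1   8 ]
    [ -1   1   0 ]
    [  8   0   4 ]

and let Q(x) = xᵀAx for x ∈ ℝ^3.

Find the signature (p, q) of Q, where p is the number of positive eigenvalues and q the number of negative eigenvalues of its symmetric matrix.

Applying the same elementary operations to the rows and columns of A produces a congruent diagonal matrix with entries 17, 16/17, 0.
So there are 2 positive, 1 zero pivots.

(2, 0)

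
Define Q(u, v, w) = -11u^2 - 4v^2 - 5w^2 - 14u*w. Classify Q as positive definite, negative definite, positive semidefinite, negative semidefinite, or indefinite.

Write A = [[-11, 0, -7], [0, -4, 0], [-7, 0, -5]].
Row-reducing A symmetrically gives the diagonal entries -11, -4, -6/11.
That gives 3 negative pivots.
Hence Q is negative definite.

negative definite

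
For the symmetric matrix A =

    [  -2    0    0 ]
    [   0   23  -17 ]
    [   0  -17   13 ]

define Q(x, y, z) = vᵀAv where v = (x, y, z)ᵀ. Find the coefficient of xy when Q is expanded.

0

The coefficient of xy is A[1,2] + A[2,1] = 2·0 = 0.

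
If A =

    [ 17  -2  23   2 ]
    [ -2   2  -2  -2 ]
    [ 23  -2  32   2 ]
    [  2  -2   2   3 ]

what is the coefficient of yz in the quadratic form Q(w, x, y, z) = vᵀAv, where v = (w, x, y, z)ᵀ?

4

The coefficient of yz is A[3,4] + A[4,3] = 2·2 = 4.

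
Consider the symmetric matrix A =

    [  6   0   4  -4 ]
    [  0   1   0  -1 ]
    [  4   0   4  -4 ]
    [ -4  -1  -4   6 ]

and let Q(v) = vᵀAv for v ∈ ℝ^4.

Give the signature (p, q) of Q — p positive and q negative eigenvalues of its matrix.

Applying the same elementary operations to the rows and columns of A produces a congruent diagonal matrix with entries 6, 1, 4/3, 1.
Counting signs: 4 positive.

(4, 0)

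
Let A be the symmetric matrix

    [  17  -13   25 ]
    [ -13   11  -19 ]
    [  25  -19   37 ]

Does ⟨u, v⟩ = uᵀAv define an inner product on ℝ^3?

Applying the same elementary operations to the rows and columns of A produces a congruent diagonal matrix with entries 17, 18/17, 2/9.
Counting signs: 3 positive.
Hence Q is positive definite.
⟨·,·⟩ is an inner product exactly when A is positive definite.

yes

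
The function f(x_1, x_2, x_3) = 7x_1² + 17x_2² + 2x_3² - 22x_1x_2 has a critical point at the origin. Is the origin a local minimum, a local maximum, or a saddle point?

saddle point

The Hessian at the origin is H = [[14, -22, 0], [-22, 34, 0], [0, 0, 4]].
Congruent diagonalization of H (simultaneous row and column reduction) yields pivots 14, -4/7, 4.
So there are 2 positive, 1 negative pivots.
H is indefinite, so the origin is a saddle point.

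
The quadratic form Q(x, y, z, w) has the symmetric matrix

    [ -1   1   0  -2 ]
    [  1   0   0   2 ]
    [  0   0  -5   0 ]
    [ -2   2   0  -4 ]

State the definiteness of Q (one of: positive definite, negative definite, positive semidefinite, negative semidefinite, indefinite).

indefinite

Row-reducing A symmetrically gives the diagonal entries -1, 1, -5, 0.
That gives 1 positive, 2 negative, 1 zero pivots.
Hence Q is indefinite.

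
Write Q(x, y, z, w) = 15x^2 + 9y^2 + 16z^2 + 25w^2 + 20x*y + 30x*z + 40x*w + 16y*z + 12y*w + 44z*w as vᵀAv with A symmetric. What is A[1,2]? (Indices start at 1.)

10

The coefficient of x·y in Q is 20. For a symmetric A this equals A[1,2] + A[2,1] = 2·A[1,2].
So A[1,2] = 20/2 = 10.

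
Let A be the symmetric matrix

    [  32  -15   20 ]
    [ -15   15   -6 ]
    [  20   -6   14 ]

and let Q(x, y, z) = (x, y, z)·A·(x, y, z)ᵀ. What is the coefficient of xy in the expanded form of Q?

-30

The coefficient of xy is A[1,2] + A[2,1] = 2·(-15) = -30.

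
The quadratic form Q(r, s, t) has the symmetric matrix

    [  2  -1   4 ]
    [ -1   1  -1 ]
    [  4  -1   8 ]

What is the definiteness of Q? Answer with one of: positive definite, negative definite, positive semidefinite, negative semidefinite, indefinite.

Applying the same elementary operations to the rows and columns of A produces a congruent diagonal matrix with entries 2, 1/2, -2.
Counting signs: 2 positive, 1 negative.
Hence Q is indefinite.

indefinite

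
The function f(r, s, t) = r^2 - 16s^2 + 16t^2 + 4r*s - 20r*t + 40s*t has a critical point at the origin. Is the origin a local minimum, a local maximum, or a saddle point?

The Hessian at the origin is H = [[2, 4, -20], [4, -32, 40], [-20, 40, 32]].
Applying the same elementary operations to the rows and columns of H produces a congruent diagonal matrix with entries 2, -40, -8.
So there are 1 positive, 2 negative pivots.
H is indefinite, so the origin is a saddle point.

saddle point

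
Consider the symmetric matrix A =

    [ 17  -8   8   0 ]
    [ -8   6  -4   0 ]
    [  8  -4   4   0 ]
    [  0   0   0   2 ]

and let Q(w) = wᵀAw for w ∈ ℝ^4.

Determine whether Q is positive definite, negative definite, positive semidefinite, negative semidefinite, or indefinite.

Congruent diagonalization of A (simultaneous row and column reduction) yields pivots 17, 38/17, 4/19, 2.
That gives 4 positive pivots.
Hence Q is positive definite.

positive definite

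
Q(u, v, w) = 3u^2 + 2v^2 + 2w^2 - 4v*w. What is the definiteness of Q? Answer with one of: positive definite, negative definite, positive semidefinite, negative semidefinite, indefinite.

The symmetric matrix is A = [[3, 0, 0], [0, 2, -2], [0, -2, 2]].
Applying the same elementary operations to the rows and columns of A produces a congruent diagonal matrix with entries 3, 2, 0.
Counting signs: 2 positive, 1 zero.
Hence Q is positive semidefinite.

positive semidefinite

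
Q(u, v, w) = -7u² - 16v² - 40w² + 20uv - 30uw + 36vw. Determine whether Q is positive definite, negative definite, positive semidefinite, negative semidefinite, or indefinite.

negative definite

The symmetric matrix is A = [[-7, 10, -15], [10, -16, 18], [-15, 18, -40]].
Congruent diagonalization of A (simultaneous row and column reduction) yields pivots -7, -12/7, -1.
Counting signs: 3 negative.
Hence Q is negative definite.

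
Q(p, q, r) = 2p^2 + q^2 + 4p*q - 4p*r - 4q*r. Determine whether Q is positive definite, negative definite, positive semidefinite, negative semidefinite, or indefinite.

indefinite

The symmetric matrix is A = [[2, 2, -2], [2, 1, -2], [-2, -2, 0]].
Row-reducing A symmetrically gives the diagonal entries 2, -1, -2.
That gives 1 positive, 2 negative pivots.
Hence Q is indefinite.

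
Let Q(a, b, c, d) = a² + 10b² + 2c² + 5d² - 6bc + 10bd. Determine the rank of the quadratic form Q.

4

Write A = [[1, 0, 0, 0], [0, 10, -3, 5], [0, -3, 2, 0], [0, 5, 0, 5]].
Symmetric row and column elimination reduces A to a congruent diagonal form with pivots 1, 10, 11/10, 5/11.
That gives 4 positive pivots.
The rank is the number of nonzero pivots: 4.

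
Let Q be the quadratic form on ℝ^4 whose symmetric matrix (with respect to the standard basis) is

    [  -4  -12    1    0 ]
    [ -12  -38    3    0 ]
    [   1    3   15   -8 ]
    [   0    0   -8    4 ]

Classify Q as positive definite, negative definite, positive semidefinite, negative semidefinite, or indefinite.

indefinite

Row-reducing A symmetrically gives the diagonal entries -4, -2, 61/4, -12/61.
So there are 1 positive, 3 negative pivots.
Hence Q is indefinite.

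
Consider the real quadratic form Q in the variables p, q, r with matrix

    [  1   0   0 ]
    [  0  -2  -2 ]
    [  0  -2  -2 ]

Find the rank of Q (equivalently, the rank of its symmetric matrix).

2

Row-reducing A symmetrically gives the diagonal entries 1, -2, 0.
That gives 1 positive, 1 negative, 1 zero pivots.
The rank is the number of nonzero pivots: 2.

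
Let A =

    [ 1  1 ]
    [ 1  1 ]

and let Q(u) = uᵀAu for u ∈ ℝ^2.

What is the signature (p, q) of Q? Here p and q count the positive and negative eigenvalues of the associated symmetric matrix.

(1, 0)

Row-reducing A symmetrically gives the diagonal entries 1, 0.
So there are 1 positive, 1 zero pivots.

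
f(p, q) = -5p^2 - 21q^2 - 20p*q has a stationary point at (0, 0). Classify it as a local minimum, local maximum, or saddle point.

local maximum

The Hessian at the origin is H = [[-10, -20], [-20, -42]].
det H = -10·-42 − (-20)² = 20 > 0 and H[1,1] = -10 < 0, so H is negative definite.
Therefore the origin is a local maximum.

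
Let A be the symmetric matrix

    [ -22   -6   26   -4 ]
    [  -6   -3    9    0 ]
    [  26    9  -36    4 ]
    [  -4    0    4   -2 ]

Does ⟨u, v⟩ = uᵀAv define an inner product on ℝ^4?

Applying the same elementary operations to the rows and columns of A produces a congruent diagonal matrix with entries -22, -15/11, -13/5, -2/13.
Counting signs: 4 negative.
Hence Q is negative definite.
⟨·,·⟩ is an inner product exactly when A is positive definite.

no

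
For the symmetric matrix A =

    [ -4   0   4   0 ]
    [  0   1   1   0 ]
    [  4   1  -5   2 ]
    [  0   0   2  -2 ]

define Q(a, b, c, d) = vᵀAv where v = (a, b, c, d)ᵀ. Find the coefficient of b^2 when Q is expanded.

1

The coefficient of b^2 is the diagonal entry A[2,2] = 1.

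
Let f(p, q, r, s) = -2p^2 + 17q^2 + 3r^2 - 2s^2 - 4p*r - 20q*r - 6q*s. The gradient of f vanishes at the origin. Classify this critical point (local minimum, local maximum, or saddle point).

The Hessian at the origin is H = [[-4, 0, -4, 0], [0, 34, -20, -6], [-4, -20, 6, 0], [0, -6, 0, -4]].
Row-reducing H symmetrically gives the diagonal entries -4, 34, -30/17, 2.
Counting signs: 2 positive, 2 negative.
H is indefinite, so the origin is a saddle point.

saddle point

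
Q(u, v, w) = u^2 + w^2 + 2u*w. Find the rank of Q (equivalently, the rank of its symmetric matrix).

Write A = [[1, 0, 1], [0, 0, 0], [1, 0, 1]].
Applying the same elementary operations to the rows and columns of A produces a congruent diagonal matrix with entries 1, 0, 0.
That gives 1 positive, 2 zero pivots.
The rank is the number of nonzero pivots: 1.

1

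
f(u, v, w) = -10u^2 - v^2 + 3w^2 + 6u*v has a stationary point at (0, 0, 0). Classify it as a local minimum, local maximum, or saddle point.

The Hessian at the origin is H = [[-20, 6, 0], [6, -2, 0], [0, 0, 6]].
An LDLᵀ factorisation of H has diagonal entries -20, -1/5, 6.
So there are 1 positive, 2 negative pivots.
H is indefinite, so the origin is a saddle point.

saddle point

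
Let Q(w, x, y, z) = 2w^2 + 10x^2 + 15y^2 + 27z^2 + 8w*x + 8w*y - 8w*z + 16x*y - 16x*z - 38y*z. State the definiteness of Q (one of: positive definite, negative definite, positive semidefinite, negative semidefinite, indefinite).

The symmetric matrix of Q is A = [[2, 4, 4, -4], [4, 10, 8, -8], [4, 8, 15, -19], [-4, -8, -19, 27]].
Leading principal minors: Δ_1 = 2, Δ_2 = 4, Δ_3 = 28, Δ_4 = 48.
All leading principal minors are positive, so by Sylvester's criterion Q is positive definite.

positive definite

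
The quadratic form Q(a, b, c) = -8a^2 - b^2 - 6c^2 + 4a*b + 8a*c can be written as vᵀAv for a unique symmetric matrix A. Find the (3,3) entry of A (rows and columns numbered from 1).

-6

The coefficient of c^2 in Q is -6, and that is exactly A[3,3].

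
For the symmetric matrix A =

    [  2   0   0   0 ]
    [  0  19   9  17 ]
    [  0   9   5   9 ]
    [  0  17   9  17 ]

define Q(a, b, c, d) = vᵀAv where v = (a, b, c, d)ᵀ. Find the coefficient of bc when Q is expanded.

18

The coefficient of bc is A[2,3] + A[3,2] = 2·9 = 18.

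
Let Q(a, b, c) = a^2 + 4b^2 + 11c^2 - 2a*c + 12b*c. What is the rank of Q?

Write A = [[1, 0, -1], [0, 4, 6], [-1, 6, 11]].
Row-reducing A symmetrically gives the diagonal entries 1, 4, 1.
Counting signs: 3 positive.
The rank is the number of nonzero pivots: 3.

3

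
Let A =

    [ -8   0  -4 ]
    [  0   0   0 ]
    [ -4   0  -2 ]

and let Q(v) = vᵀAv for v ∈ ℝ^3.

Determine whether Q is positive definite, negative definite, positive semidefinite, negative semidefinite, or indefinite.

Symmetric row and column elimination reduces A to a congruent diagonal form with pivots -8, 0, 0.
Counting signs: 1 negative, 2 zero.
Hence Q is negative semidefinite.

negative semidefinite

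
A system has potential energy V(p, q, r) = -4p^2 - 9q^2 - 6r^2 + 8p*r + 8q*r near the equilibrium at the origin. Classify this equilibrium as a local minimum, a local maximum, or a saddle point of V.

local maximum

The Hessian at the origin is H = [[-8, 0, 8], [0, -18, 8], [8, 8, -12]].
Congruent diagonalization of H (simultaneous row and column reduction) yields pivots -8, -18, -4/9.
So there are 3 negative pivots.
H is negative definite, so the origin is a strict local maximum.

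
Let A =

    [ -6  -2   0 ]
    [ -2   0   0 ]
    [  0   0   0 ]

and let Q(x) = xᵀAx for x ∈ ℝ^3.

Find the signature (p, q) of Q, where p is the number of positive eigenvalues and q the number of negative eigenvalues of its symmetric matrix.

Row-reducing A symmetrically gives the diagonal entries -6, 2/3, 0.
That gives 1 positive, 1 negative, 1 zero pivots.

(1, 1)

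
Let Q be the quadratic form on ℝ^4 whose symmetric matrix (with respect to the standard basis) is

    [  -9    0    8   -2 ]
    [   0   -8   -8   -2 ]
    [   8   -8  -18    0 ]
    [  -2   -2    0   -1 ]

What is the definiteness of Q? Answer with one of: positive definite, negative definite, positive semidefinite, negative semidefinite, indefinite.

negative definite

Leading principal minors: Δ_1 = -9, Δ_2 = 72, Δ_3 = -208, Δ_4 = 8.
The signs alternate starting with Δ_1 < 0, so by Sylvester's criterion Q is negative definite.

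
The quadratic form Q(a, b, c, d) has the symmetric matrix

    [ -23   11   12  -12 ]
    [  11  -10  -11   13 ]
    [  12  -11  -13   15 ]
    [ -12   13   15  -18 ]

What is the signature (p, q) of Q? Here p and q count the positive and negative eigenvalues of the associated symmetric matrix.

(0, 4)

Applying the same elementary operations to the rows and columns of A produces a congruent diagonal matrix with entries -23, -109/23, -98/109, -5/49.
Counting signs: 4 negative.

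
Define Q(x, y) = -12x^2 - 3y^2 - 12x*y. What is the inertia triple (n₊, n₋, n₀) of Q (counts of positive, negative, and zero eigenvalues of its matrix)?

The associated matrix is A = [[-12, -6], [-6, -3]].
Congruent diagonalization of A (simultaneous row and column reduction) yields pivots -12, 0.
Counting signs: 1 negative, 1 zero.

(0, 1, 1)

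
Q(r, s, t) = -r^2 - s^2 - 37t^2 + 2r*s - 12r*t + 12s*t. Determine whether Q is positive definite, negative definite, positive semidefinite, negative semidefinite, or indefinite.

The symmetric matrix is A = [[-1, 1, -6], [1, -1, 6], [-6, 6, -37]].
Congruent diagonalization of A (simultaneous row and column reduction) yields pivots -1, 0, -1.
Counting signs: 2 negative, 1 zero.
Hence Q is negative semidefinite.

negative semidefinite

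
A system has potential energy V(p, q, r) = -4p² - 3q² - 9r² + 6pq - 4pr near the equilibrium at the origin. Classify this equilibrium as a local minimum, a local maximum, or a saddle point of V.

The Hessian at the origin is H = [[-8, 6, -4], [6, -6, 0], [-4, 0, -18]].
Symmetric row and column elimination reduces H to a congruent diagonal form with pivots -8, -3/2, -10.
Counting signs: 3 negative.
H is negative definite, so the origin is a strict local maximum.

local maximum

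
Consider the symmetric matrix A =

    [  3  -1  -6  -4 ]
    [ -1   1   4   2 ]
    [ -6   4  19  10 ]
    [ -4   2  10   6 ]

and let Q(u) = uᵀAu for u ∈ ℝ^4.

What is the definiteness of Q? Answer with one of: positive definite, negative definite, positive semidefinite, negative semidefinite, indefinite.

Row-reducing A symmetrically gives the diagonal entries 3, 2/3, 1, 0.
Counting signs: 3 positive, 1 zero.
Hence Q is positive semidefinite.

positive semidefinite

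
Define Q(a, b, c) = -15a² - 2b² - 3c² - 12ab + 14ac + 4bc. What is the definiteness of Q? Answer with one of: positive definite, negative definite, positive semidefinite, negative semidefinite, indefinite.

indefinite

The associated matrix is A = [[-15, -6, 7], [-6, -2, 2], [7, 2, -3]].
Congruent diagonalization of A (simultaneous row and column reduction) yields pivots -15, 2/5, -4/3.
So there are 1 positive, 2 negative pivots.
Hence Q is indefinite.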